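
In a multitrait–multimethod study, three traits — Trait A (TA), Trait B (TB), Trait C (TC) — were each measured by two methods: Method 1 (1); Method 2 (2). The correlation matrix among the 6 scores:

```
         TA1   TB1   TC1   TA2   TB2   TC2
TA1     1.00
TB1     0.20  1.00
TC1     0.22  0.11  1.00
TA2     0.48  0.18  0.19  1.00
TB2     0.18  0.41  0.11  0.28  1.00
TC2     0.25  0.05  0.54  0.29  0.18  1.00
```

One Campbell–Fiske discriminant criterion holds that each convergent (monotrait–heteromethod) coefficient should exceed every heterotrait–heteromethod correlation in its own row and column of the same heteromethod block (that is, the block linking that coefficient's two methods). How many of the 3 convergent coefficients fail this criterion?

Checking each validity diagonal entry against its comparison values:
TA (methods 1·2): 0.48 vs {0.18, 0.18, 0.25, 0.19} → pass.
TB (methods 1·2): 0.41 vs {0.18, 0.18, 0.05, 0.11} → pass.
TC (methods 1·2): 0.54 vs {0.19, 0.25, 0.11, 0.05} → pass.
0 of 3 fail.

0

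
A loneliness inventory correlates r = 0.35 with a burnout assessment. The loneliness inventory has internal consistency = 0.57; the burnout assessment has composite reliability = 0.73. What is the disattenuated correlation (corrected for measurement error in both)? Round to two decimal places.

0.54

r_true = r_obs / √(r_xx · r_yy) = 0.35 / √(0.57 × 0.73) = 0.35 / √0.4161 = 0.35 / 0.6451 ≈ 0.54.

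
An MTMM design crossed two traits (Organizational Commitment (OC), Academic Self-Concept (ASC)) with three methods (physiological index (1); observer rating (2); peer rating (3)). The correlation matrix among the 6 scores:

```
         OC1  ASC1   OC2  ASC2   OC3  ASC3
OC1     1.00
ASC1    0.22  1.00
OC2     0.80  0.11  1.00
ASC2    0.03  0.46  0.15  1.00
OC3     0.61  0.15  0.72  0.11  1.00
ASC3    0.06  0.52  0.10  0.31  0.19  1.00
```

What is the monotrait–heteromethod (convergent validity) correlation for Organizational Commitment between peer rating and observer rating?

Same trait (OC), different methods: r(OC3, OC2) = 0.72.

0.72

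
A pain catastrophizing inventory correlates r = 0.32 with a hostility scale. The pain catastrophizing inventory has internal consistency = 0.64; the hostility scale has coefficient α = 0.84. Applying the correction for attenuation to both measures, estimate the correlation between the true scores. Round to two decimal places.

0.44

r_true = r_obs / √(r_xx · r_yy) = 0.32 / √(0.64 × 0.84) = 0.32 / √0.5376 = 0.32 / 0.7332 ≈ 0.44.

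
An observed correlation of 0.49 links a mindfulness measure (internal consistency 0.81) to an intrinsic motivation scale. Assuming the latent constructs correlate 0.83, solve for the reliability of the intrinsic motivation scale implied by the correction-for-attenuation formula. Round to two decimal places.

r_true = r_obs / √(r_xx · r_yy) ⇒ 0.83 = 0.49 / √(0.81 · r_yy).
√(0.81 · r_yy) = 0.49 / 0.83 = 0.5904; 0.81 · r_yy = 0.3486; r_yy = 0.3486 / 0.81 ≈ 0.43.

0.43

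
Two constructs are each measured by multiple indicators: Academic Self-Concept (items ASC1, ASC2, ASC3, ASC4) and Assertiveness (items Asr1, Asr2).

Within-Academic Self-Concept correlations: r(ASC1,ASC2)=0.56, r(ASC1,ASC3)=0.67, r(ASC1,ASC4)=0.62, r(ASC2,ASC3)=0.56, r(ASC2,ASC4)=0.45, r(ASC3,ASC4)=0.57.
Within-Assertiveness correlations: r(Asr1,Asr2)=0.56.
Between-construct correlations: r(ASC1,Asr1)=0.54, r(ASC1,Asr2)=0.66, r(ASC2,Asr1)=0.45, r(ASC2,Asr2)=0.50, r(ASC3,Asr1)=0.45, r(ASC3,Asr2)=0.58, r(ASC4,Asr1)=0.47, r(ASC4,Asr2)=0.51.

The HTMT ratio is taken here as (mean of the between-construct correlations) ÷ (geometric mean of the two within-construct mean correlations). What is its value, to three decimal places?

Between-construct mean = 4.16/8 = 0.5200.
Mean within-ASC = 3.43/6 = 0.5717; mean within-Asr = 0.56/1 = 0.5600.
Geometric mean = √(0.5717 × 0.5600) = 0.5658.
HTMT = 0.5200 / 0.5658 = 0.919.

0.919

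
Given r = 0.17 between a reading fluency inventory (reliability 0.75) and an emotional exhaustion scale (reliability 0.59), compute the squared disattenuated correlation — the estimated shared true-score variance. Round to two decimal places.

0.07

Disattenuated r = 0.17 / √(0.75 × 0.59) = 0.17 / 0.6652 = 0.2556.
Shared true-score variance = 0.2556² = 0.0653 ≈ 0.07.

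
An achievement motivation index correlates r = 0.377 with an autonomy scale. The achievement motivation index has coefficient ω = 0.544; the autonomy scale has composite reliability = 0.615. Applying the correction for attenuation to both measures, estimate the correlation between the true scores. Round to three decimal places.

r_true = r_obs / √(r_xx · r_yy) = 0.377 / √(0.544 × 0.615) = 0.377 / √0.334560 = 0.377 / 0.5784 ≈ 0.652.

0.652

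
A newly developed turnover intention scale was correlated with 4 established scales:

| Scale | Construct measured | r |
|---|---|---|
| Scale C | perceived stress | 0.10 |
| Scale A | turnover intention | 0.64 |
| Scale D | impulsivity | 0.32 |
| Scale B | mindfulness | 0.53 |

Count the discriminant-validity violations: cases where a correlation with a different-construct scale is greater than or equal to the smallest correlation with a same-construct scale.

Convergent (same construct = turnover intention): Scale A.
Smallest convergent = 0.64. Discriminant values: 0.10, 0.32, 0.53; count ≥ 0.64 → 0.

0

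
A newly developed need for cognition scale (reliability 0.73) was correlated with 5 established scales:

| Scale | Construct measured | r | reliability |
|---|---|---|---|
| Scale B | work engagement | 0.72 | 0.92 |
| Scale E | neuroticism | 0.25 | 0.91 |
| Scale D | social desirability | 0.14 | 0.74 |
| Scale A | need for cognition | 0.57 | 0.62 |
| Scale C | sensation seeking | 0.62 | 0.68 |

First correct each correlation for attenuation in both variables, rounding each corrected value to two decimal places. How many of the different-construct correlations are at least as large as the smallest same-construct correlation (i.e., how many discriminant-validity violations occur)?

Disattenuated r (r / √(r_scale · r_new)):
  Scale B (disc): 0.72 / √(0.92·0.73) = 0.88
  Scale E (disc): 0.25 / √(0.91·0.73) = 0.31
  Scale D (disc): 0.14 / √(0.74·0.73) = 0.19
  Scale A (conv): 0.57 / √(0.62·0.73) = 0.85
  Scale C (disc): 0.62 / √(0.68·0.73) = 0.88
Smallest convergent = 0.85. Discriminant values: 0.88, 0.31, 0.19, 0.88; count ≥ 0.85 → 2.

2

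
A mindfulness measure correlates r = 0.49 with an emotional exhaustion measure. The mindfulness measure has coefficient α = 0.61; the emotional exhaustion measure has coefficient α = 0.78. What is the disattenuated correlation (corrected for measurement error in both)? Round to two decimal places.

r_true = r_obs / √(r_xx · r_yy) = 0.49 / √(0.61 × 0.78) = 0.49 / √0.4758 = 0.49 / 0.6898 ≈ 0.71.

0.71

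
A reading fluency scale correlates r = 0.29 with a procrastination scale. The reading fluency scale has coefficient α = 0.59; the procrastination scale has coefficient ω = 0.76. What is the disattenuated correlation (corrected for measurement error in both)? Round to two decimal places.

0.43

r_true = r_obs / √(r_xx · r_yy) = 0.29 / √(0.59 × 0.76) = 0.29 / √0.4484 = 0.29 / 0.6696 ≈ 0.43.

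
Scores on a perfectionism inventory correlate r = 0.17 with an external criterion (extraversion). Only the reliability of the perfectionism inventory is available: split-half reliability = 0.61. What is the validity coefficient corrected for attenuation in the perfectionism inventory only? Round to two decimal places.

0.22

Single correction: r_c = r_obs / √r_xx = 0.17 / √0.61 = 0.17 / 0.7810 ≈ 0.22.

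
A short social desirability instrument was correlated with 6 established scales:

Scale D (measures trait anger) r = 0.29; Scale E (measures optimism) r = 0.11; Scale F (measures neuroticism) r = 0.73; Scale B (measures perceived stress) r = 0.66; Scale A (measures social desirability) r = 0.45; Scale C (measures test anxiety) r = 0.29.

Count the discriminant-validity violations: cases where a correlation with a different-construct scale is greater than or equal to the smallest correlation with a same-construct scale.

2

Convergent (same construct = social desirability): Scale A.
Smallest convergent = 0.45. Discriminant values: 0.29, 0.11, 0.73, 0.66, 0.29; count ≥ 0.45 → 2.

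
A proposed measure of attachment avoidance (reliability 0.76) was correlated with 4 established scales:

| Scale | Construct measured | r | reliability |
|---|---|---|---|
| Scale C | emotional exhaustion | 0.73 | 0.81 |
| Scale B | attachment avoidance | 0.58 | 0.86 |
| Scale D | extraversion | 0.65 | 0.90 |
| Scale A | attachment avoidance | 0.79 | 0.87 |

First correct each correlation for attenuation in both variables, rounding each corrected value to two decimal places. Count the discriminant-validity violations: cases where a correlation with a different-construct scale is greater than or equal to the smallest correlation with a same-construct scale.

Disattenuated r (r / √(r_scale · r_new)):
  Scale C (disc): 0.73 / √(0.81·0.76) = 0.93
  Scale B (conv): 0.58 / √(0.86·0.76) = 0.72
  Scale D (disc): 0.65 / √(0.90·0.76) = 0.79
  Scale A (conv): 0.79 / √(0.87·0.76) = 0.97
Smallest convergent = 0.72. Discriminant values: 0.93, 0.79; count ≥ 0.72 → 2.

2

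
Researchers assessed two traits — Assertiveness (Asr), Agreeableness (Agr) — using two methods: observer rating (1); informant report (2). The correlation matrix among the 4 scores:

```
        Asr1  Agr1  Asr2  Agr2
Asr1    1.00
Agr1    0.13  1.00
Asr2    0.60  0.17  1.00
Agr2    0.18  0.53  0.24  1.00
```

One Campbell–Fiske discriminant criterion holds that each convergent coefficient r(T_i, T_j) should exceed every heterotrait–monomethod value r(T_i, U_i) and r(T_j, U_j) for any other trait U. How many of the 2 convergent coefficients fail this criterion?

Each convergent coefficient versus the relevant comparison correlations:
Asr (methods 1·2): 0.60 vs {0.13, 0.24} → pass.
Agr (methods 1·2): 0.53 vs {0.13, 0.24} → pass.
0 of 2 fail.

0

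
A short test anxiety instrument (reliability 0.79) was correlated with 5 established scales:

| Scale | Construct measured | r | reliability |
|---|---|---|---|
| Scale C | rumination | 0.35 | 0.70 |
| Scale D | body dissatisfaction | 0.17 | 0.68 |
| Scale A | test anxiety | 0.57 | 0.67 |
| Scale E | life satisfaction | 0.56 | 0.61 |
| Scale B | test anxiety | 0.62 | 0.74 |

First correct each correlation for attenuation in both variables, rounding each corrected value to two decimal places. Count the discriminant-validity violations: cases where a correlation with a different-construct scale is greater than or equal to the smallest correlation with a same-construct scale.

1

Disattenuated r (r / √(r_scale · r_new)):
  Scale C (disc): 0.35 / √(0.70·0.79) = 0.47
  Scale D (disc): 0.17 / √(0.68·0.79) = 0.23
  Scale A (conv): 0.57 / √(0.67·0.79) = 0.78
  Scale E (disc): 0.56 / √(0.61·0.79) = 0.81
  Scale B (conv): 0.62 / √(0.74·0.79) = 0.81
Smallest convergent = 0.78. Discriminant values: 0.47, 0.23, 0.81; count ≥ 0.78 → 1.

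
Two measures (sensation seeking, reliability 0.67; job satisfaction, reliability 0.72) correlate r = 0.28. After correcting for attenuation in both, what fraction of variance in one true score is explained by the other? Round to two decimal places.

0.16

Disattenuated r = 0.28 / √(0.67 × 0.72) = 0.28 / 0.6946 = 0.4031.
Shared true-score variance = 0.4031² = 0.1625 ≈ 0.16.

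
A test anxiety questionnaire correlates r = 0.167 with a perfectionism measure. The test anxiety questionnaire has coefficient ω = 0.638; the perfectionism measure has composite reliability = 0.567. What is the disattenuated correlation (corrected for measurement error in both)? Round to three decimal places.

r_true = r_obs / √(r_xx · r_yy) = 0.167 / √(0.638 × 0.567) = 0.167 / √0.361746 = 0.167 / 0.6015 ≈ 0.278.

0.278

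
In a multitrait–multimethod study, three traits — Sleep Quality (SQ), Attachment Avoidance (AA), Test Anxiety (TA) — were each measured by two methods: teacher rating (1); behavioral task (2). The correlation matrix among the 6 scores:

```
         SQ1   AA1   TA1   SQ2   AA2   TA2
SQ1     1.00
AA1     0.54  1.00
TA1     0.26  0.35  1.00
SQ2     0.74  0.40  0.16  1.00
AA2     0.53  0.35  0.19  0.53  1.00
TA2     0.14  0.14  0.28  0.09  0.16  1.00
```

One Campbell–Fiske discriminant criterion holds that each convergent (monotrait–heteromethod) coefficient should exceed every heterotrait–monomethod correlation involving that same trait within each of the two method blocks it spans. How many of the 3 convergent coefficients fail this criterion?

2

Checking each validity diagonal entry against its comparison values:
SQ (methods 1·2): 0.74 vs {0.54, 0.53, 0.26, 0.09} → pass.
AA (methods 1·2): 0.35 vs {0.54, 0.53, 0.35, 0.16} → fail.
TA (methods 1·2): 0.28 vs {0.26, 0.09, 0.35, 0.16} → fail.
2 of 3 fail.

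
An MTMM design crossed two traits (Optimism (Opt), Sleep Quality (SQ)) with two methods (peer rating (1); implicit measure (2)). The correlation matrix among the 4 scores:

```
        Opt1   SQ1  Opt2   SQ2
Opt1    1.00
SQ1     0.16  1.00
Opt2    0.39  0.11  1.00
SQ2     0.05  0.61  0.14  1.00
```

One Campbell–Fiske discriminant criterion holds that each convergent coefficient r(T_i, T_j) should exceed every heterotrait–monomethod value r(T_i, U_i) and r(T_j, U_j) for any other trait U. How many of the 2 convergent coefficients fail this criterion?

0

Convergent coefficients and their comparison sets:
Opt (methods 1·2): 0.39 vs {0.16, 0.14} → pass.
SQ (methods 1·2): 0.61 vs {0.16, 0.14} → pass.
0 of 2 fail.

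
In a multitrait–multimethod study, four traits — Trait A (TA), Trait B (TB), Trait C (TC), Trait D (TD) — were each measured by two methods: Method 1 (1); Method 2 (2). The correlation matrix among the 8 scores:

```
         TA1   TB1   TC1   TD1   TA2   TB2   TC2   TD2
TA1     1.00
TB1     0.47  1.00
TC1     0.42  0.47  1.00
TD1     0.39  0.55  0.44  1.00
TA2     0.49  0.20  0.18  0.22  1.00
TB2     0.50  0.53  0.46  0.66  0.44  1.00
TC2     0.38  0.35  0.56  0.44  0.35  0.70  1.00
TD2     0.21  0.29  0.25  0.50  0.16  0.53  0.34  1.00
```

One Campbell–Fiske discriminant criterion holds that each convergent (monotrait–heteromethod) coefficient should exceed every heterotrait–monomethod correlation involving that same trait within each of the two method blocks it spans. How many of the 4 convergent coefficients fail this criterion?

Convergent coefficients and their comparison sets:
TA (methods 1·2): 0.49 vs {0.47, 0.44, 0.42, 0.35, 0.39, 0.16} → pass.
TB (methods 1·2): 0.53 vs {0.47, 0.44, 0.47, 0.70, 0.55, 0.53} → fail.
TC (methods 1·2): 0.56 vs {0.42, 0.35, 0.47, 0.70, 0.44, 0.34} → fail.
TD (methods 1·2): 0.50 vs {0.39, 0.16, 0.55, 0.53, 0.44, 0.34} → fail.
3 of 4 fail.

3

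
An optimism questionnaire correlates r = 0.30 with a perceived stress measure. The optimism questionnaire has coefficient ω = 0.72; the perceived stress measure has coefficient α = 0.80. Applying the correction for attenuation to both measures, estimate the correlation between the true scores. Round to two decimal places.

0.40

r_true = r_obs / √(r_xx · r_yy) = 0.30 / √(0.72 × 0.80) = 0.30 / √0.5760 = 0.30 / 0.7589 ≈ 0.40.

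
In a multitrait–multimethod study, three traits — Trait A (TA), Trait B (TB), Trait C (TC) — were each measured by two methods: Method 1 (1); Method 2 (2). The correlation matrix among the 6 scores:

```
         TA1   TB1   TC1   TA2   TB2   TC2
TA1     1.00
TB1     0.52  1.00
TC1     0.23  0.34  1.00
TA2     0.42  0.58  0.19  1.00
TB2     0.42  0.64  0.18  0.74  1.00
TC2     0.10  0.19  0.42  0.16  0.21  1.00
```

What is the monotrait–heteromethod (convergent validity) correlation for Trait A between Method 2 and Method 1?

0.42

Same trait (TA), different methods: r(TA2, TA1) = 0.42.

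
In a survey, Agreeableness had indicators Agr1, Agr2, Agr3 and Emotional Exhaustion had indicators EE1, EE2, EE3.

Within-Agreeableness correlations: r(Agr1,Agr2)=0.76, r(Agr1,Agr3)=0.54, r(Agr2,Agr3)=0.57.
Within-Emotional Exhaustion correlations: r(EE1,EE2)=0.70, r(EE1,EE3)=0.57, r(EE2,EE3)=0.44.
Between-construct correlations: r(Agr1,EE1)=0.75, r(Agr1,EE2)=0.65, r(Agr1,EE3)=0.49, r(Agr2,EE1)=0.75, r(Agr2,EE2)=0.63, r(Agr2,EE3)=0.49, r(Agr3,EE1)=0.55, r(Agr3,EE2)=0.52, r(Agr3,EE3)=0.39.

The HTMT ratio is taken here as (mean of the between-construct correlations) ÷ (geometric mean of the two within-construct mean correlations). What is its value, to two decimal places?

0.97

Between-construct mean = 5.22/9 = 0.5800.
Mean within-Agr = 1.87/3 = 0.6233; mean within-EE = 1.71/3 = 0.5700.
Geometric mean = √(0.6233 × 0.5700) = 0.5961.
HTMT = 0.5800 / 0.5961 = 0.97.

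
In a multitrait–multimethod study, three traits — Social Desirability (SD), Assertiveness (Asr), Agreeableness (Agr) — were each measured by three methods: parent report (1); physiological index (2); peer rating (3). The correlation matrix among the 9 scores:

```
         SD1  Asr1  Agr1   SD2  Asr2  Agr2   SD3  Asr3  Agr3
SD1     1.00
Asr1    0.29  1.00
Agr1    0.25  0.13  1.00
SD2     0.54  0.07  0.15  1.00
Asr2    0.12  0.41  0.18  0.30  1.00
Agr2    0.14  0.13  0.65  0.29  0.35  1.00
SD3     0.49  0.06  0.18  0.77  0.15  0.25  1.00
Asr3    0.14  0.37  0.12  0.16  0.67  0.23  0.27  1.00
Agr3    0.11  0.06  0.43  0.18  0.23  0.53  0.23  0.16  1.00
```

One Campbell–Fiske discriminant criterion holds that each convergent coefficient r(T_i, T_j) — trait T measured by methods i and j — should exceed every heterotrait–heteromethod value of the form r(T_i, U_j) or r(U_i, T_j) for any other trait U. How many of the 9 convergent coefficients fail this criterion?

Convergent coefficients and their comparison sets:
SD (methods 1·2): 0.54 vs {0.12, 0.07, 0.14, 0.15} → pass.
SD (methods 1·3): 0.49 vs {0.14, 0.06, 0.11, 0.18} → pass.
SD (methods 2·3): 0.77 vs {0.16, 0.15, 0.18, 0.25} → pass.
Asr (methods 1·2): 0.41 vs {0.07, 0.12, 0.13, 0.18} → pass.
Asr (methods 1·3): 0.37 vs {0.06, 0.14, 0.06, 0.12} → pass.
Asr (methods 2·3): 0.67 vs {0.15, 0.16, 0.23, 0.23} → pass.
Agr (methods 1·2): 0.65 vs {0.15, 0.14, 0.18, 0.13} → pass.
Agr (methods 1·3): 0.43 vs {0.18, 0.11, 0.12, 0.06} → pass.
Agr (methods 2·3): 0.53 vs {0.25, 0.18, 0.23, 0.23} → pass.
0 of 9 fail.

0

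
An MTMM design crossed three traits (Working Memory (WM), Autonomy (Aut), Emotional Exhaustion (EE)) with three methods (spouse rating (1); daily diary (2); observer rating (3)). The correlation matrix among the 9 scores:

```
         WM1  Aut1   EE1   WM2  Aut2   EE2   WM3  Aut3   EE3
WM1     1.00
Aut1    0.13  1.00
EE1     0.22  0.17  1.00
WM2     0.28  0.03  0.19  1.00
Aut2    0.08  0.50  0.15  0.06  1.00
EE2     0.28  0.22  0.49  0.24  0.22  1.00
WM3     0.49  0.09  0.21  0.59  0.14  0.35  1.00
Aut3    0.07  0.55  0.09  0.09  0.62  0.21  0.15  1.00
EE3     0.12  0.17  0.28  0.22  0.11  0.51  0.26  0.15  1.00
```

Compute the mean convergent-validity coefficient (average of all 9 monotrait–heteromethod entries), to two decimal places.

Convergent values: 0.28, 0.49, 0.59, 0.50, 0.55, 0.62, 0.49, 0.28, 0.51; mean = 4.31/9 = 0.48.

0.48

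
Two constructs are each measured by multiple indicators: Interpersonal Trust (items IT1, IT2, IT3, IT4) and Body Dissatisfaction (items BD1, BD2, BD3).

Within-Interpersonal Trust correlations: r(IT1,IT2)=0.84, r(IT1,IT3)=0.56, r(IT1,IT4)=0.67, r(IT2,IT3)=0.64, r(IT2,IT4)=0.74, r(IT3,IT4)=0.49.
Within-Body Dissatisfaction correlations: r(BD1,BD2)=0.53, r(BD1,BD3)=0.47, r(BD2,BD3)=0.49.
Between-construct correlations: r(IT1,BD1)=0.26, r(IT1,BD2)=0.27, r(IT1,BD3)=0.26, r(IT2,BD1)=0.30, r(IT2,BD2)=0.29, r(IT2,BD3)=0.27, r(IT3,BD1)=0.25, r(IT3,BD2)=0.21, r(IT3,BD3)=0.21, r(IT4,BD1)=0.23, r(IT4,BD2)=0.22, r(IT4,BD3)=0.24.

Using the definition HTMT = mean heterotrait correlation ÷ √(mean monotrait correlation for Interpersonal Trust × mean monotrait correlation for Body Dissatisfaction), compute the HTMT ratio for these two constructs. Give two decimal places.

Mean heterotrait r = 3.01/12 = 0.2508.
Mean within-IT = 3.94/6 = 0.6567; mean within-BD = 1.49/3 = 0.4967.
Geometric mean = √(0.6567 × 0.4967) = 0.5711.
HTMT = 0.2508 / 0.5711 = 0.44.

0.44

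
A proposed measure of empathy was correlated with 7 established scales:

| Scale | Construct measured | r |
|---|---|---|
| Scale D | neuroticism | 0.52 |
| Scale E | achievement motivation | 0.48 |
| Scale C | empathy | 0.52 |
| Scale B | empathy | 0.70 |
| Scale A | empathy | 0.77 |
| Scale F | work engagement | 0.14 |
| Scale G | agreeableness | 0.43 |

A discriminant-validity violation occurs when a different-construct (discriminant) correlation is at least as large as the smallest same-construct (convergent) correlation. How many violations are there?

1

Convergent (same construct = empathy): Scale C, Scale B, Scale A.
Smallest convergent = 0.52. Discriminant values: 0.52, 0.48, 0.14, 0.43; count ≥ 0.52 → 1.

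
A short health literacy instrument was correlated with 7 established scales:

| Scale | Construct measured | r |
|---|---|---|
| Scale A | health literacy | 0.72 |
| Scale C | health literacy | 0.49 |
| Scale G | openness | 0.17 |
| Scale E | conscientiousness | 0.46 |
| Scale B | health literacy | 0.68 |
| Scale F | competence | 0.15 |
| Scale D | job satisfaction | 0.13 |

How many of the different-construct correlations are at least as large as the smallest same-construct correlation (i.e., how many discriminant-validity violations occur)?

Convergent (same construct = health literacy): Scale A, Scale C, Scale B.
Smallest convergent = 0.49. Discriminant values: 0.17, 0.46, 0.15, 0.13; count ≥ 0.49 → 0.

0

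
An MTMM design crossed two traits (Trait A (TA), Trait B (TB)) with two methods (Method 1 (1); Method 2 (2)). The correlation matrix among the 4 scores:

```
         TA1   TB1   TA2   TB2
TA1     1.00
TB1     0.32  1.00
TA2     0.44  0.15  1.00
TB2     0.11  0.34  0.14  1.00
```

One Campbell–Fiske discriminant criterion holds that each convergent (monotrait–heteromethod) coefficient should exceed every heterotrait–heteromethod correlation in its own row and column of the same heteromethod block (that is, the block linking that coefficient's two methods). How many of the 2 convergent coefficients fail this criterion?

Checking each validity diagonal entry against its comparison values:
TA (methods 1·2): 0.44 vs {0.11, 0.15} → pass.
TB (methods 1·2): 0.34 vs {0.15, 0.11} → pass.
0 of 2 fail.

0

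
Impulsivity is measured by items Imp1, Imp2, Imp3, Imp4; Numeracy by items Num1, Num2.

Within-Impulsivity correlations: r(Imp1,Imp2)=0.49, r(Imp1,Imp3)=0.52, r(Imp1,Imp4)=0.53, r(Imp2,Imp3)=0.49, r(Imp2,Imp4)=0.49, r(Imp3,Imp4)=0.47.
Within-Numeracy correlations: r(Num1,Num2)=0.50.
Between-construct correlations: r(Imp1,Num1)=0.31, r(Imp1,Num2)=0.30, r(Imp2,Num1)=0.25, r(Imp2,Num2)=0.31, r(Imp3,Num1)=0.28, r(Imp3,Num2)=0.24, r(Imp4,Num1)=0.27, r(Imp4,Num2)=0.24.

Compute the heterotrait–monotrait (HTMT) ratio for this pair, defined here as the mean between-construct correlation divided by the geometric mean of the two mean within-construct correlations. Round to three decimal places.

Mean between = 2.20/8 = 0.2750.
Mean within-Imp = 2.99/6 = 0.4983; mean within-Num = 0.50/1 = 0.5000.
Geometric mean = √(0.4983 × 0.5000) = 0.4991.
HTMT = 0.2750 / 0.4991 = 0.551.

0.551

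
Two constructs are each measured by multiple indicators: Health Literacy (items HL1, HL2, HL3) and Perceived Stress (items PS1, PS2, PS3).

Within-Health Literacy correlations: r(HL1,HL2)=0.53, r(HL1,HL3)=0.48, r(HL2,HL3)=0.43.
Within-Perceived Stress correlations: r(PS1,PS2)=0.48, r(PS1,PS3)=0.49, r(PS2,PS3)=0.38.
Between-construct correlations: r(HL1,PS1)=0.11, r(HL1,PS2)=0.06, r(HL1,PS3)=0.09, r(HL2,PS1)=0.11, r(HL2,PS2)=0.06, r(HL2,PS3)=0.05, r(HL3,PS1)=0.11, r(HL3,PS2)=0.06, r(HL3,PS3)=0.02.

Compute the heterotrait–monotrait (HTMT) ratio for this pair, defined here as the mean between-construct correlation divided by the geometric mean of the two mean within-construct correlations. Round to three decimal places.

0.160

Mean between = 0.67/9 = 0.0744.
Mean within-HL = 1.44/3 = 0.4800; mean within-PS = 1.35/3 = 0.4500.
Geometric mean = √(0.4800 × 0.4500) = 0.4648.
HTMT = 0.0744 / 0.4648 = 0.160.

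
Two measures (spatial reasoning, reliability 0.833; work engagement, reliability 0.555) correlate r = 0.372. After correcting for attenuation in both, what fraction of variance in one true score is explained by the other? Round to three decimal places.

0.299

Disattenuated r = 0.372 / √(0.833 × 0.555) = 0.372 / 0.6799 = 0.5471.
Shared true-score variance = 0.5471² = 0.2993 ≈ 0.299.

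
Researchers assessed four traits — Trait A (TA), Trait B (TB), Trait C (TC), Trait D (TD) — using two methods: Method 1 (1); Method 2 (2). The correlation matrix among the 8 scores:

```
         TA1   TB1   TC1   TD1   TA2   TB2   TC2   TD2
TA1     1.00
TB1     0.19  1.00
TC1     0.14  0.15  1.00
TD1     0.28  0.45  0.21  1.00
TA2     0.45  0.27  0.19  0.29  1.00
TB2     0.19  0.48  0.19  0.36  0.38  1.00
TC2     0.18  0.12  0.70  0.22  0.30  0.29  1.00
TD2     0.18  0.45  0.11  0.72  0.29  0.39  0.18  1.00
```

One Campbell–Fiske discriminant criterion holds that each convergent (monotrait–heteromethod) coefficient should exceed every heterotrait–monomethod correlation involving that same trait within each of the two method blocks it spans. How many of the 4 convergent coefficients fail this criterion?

Each convergent coefficient versus the relevant comparison correlations:
TA (methods 1·2): 0.45 vs {0.19, 0.38, 0.14, 0.30, 0.28, 0.29} → pass.
TB (methods 1·2): 0.48 vs {0.19, 0.38, 0.15, 0.29, 0.45, 0.39} → pass.
TC (methods 1·2): 0.70 vs {0.14, 0.30, 0.15, 0.29, 0.21, 0.18} → pass.
TD (methods 1·2): 0.72 vs {0.28, 0.29, 0.45, 0.39, 0.21, 0.18} → pass.
0 of 4 fail.

0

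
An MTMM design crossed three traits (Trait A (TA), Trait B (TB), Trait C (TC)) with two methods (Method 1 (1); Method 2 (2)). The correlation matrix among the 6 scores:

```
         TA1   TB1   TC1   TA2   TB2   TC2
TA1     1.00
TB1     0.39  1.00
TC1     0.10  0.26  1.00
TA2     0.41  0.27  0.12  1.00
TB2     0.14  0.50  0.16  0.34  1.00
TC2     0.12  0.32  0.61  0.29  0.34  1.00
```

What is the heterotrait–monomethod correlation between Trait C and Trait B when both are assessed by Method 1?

Different traits, same method: r(TC1, TB1) = 0.26.

0.26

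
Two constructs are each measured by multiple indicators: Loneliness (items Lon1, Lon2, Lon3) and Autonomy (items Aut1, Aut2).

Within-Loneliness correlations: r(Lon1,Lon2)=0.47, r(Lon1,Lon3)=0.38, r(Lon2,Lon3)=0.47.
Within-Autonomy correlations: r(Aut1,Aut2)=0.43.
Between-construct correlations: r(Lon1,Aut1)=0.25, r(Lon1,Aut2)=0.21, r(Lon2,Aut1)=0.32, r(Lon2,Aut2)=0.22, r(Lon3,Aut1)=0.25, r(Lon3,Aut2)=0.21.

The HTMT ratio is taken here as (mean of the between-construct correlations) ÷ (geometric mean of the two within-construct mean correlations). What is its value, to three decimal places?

0.559

Between-construct mean = 1.46/6 = 0.2433.
Mean within-Lon = 1.32/3 = 0.4400; mean within-Aut = 0.43/1 = 0.4300.
Geometric mean = √(0.4400 × 0.4300) = 0.4350.
HTMT = 0.2433 / 0.4350 = 0.559.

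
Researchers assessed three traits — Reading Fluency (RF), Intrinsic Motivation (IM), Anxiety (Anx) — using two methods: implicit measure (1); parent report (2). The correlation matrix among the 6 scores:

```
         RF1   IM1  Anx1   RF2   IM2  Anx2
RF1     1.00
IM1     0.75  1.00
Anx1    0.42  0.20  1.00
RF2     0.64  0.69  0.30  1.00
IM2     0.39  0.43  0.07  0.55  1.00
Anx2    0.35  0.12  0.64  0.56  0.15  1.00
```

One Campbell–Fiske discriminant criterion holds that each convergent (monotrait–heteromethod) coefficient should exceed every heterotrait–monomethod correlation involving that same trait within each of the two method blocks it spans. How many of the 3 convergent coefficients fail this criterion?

Checking each validity diagonal entry against its comparison values:
RF (methods 1·2): 0.64 vs {0.75, 0.55, 0.42, 0.56} → fail.
IM (methods 1·2): 0.43 vs {0.75, 0.55, 0.20, 0.15} → fail.
Anx (methods 1·2): 0.64 vs {0.42, 0.56, 0.20, 0.15} → pass.
2 of 3 fail.

2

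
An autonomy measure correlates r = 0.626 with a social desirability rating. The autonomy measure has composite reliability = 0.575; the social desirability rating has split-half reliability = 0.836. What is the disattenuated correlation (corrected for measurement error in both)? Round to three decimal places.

0.903

r_true = r_obs / √(r_xx · r_yy) = 0.626 / √(0.575 × 0.836) = 0.626 / √0.480700 = 0.626 / 0.6933 ≈ 0.903.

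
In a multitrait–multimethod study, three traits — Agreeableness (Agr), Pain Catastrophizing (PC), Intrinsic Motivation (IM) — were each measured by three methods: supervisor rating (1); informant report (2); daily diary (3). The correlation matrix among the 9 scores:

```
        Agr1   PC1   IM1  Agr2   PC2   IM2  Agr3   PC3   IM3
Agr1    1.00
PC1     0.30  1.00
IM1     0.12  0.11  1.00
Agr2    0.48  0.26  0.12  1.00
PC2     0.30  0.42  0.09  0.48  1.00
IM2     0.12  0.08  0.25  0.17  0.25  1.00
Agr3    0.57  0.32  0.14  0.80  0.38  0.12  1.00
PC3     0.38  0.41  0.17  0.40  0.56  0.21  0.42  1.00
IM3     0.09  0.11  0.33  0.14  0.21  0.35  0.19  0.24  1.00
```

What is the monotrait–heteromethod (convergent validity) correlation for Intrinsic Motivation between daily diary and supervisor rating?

0.33

Same trait (IM), different methods: r(IM3, IM1) = 0.33.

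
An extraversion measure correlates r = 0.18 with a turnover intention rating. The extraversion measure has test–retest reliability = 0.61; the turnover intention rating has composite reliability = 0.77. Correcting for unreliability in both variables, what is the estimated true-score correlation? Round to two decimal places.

r_true = r_obs / √(r_xx · r_yy) = 0.18 / √(0.61 × 0.77) = 0.18 / √0.4697 = 0.18 / 0.6853 ≈ 0.26.

0.26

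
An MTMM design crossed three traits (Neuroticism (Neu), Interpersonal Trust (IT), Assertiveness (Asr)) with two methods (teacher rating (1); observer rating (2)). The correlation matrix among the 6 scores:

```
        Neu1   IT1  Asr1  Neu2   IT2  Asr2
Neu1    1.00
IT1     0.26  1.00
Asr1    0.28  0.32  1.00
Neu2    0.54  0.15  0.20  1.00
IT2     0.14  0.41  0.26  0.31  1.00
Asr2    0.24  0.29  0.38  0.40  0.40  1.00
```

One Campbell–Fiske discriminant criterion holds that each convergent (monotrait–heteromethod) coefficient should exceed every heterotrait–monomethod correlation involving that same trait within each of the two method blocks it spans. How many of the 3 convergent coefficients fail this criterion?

1

Each convergent coefficient versus the relevant comparison correlations:
Neu (methods 1·2): 0.54 vs {0.26, 0.31, 0.28, 0.40} → pass.
IT (methods 1·2): 0.41 vs {0.26, 0.31, 0.32, 0.40} → pass.
Asr (methods 1·2): 0.38 vs {0.28, 0.40, 0.32, 0.40} → fail.
1 of 3 fail.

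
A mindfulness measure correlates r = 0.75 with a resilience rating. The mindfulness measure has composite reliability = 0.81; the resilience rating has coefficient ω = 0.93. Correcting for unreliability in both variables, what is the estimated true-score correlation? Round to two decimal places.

0.86

r_true = r_obs / √(r_xx · r_yy) = 0.75 / √(0.81 × 0.93) = 0.75 / √0.7533 = 0.75 / 0.8679 ≈ 0.86.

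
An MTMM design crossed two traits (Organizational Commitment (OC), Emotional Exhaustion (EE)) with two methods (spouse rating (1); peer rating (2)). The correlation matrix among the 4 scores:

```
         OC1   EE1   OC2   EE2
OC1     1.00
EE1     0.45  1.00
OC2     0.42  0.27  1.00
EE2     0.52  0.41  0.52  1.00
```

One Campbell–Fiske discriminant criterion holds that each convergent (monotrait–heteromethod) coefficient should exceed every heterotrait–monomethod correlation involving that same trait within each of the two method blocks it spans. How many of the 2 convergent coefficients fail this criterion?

2

Checking each validity diagonal entry against its comparison values:
OC (methods 1·2): 0.42 vs {0.45, 0.52} → fail.
EE (methods 1·2): 0.41 vs {0.45, 0.52} → fail.
2 of 2 fail.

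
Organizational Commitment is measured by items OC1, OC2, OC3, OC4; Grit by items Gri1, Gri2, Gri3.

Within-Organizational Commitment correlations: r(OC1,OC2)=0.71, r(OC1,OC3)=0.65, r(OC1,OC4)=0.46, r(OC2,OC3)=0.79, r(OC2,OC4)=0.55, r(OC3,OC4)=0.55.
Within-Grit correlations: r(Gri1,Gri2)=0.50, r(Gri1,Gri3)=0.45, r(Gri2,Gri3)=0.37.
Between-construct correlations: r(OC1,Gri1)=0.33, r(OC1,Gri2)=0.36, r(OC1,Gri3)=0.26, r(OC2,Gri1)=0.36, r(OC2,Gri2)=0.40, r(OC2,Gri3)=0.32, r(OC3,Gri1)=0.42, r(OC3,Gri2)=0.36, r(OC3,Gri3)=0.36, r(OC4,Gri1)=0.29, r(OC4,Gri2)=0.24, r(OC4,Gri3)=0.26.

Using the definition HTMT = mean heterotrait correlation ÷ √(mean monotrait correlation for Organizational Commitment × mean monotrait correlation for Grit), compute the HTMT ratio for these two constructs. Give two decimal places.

Between-construct mean = 3.96/12 = 0.3300.
Mean within-OC = 3.71/6 = 0.6183; mean within-Gri = 1.32/3 = 0.4400.
Geometric mean = √(0.6183 × 0.4400) = 0.5216.
HTMT = 0.3300 / 0.5216 = 0.63.

0.63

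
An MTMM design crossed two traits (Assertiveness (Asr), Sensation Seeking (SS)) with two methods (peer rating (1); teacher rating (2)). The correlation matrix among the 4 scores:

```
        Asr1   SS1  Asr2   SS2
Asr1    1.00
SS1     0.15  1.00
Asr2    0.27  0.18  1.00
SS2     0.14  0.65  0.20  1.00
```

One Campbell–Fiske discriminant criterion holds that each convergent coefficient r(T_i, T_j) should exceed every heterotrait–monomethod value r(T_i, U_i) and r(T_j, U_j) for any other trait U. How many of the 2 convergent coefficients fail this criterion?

Each convergent coefficient versus the relevant comparison correlations:
Asr (methods 1·2): 0.27 vs {0.15, 0.20} → pass.
SS (methods 1·2): 0.65 vs {0.15, 0.20} → pass.
0 of 2 fail.

0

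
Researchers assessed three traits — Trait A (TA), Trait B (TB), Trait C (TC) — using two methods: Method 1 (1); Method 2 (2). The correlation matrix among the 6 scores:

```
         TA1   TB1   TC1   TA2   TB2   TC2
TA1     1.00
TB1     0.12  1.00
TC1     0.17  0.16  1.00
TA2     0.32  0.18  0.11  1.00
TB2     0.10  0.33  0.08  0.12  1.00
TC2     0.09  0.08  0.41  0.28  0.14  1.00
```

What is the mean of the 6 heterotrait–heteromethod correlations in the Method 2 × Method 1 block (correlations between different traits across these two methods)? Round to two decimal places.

HTHM values (method 2 × method 1): 0.18, 0.11, 0.10, 0.08, 0.09, 0.08; mean = 0.64/6 = 0.11.

0.11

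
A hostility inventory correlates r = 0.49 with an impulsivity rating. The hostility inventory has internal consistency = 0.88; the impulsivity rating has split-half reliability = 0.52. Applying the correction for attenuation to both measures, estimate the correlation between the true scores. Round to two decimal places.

r_true = r_obs / √(r_xx · r_yy) = 0.49 / √(0.88 × 0.52) = 0.49 / √0.4576 = 0.49 / 0.6765 ≈ 0.72.

0.72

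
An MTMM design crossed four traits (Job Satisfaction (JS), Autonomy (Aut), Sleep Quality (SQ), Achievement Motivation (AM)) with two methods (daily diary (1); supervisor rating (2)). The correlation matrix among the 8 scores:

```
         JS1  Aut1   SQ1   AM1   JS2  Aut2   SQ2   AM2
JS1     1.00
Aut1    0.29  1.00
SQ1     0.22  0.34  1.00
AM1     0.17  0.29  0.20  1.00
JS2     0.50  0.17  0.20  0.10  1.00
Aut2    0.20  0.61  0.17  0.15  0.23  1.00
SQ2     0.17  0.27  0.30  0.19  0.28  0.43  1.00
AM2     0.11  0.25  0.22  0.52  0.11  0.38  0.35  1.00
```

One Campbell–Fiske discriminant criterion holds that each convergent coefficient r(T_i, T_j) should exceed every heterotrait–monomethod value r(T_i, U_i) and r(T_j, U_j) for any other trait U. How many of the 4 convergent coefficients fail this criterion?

1

Each convergent coefficient versus the relevant comparison correlations:
JS (methods 1·2): 0.50 vs {0.29, 0.23, 0.22, 0.28, 0.17, 0.11} → pass.
Aut (methods 1·2): 0.61 vs {0.29, 0.23, 0.34, 0.43, 0.29, 0.38} → pass.
SQ (methods 1·2): 0.30 vs {0.22, 0.28, 0.34, 0.43, 0.20, 0.35} → fail.
AM (methods 1·2): 0.52 vs {0.17, 0.11, 0.29, 0.38, 0.20, 0.35} → pass.
1 of 4 fail.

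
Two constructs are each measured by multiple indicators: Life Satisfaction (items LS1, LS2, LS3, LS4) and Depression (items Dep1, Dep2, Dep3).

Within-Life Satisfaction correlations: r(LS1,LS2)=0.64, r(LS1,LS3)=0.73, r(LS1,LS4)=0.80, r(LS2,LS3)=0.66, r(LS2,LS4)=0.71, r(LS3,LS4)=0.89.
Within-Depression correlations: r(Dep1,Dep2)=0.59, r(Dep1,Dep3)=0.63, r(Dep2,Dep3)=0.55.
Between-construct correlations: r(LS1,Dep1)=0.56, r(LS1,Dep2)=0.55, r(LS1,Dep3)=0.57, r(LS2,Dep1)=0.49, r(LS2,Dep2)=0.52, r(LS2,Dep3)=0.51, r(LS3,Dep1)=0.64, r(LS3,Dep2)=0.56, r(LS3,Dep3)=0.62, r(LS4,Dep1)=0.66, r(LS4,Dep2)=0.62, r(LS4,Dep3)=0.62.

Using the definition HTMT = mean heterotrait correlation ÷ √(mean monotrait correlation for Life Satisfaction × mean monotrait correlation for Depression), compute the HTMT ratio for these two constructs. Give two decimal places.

Between-construct mean = 6.92/12 = 0.5767.
Mean within-LS = 4.43/6 = 0.7383; mean within-Dep = 1.77/3 = 0.5900.
Geometric mean = √(0.7383 × 0.5900) = 0.6600.
HTMT = 0.5767 / 0.6600 = 0.87.

0.87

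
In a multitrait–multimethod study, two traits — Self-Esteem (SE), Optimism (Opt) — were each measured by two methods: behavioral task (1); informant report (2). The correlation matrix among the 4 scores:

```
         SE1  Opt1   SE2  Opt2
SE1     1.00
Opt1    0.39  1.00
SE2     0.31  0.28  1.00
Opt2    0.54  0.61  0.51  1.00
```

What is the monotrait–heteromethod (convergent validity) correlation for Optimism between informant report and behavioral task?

Same trait (Opt), different methods: r(Opt2, Opt1) = 0.61.

0.61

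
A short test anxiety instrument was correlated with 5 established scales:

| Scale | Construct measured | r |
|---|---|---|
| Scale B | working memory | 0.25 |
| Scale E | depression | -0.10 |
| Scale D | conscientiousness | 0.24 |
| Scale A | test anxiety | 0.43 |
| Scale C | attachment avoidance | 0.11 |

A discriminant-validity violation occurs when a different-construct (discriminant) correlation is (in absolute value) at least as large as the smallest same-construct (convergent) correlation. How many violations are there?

Convergent (same construct = test anxiety): Scale A.
Smallest convergent = 0.43. Discriminant |r|: 0.25, 0.10, 0.24, 0.11; count ≥ 0.43 → 0.

0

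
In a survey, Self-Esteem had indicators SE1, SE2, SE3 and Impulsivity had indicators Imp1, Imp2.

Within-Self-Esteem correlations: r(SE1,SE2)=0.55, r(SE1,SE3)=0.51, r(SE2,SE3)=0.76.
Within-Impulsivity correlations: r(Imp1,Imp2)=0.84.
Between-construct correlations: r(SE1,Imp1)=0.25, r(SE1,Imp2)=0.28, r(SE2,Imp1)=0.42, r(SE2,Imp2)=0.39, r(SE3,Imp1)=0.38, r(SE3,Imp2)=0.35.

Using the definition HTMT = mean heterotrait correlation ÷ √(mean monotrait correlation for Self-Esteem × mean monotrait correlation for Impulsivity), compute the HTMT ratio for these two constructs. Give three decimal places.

Mean heterotrait r = 2.07/6 = 0.3450.
Mean within-SE = 1.82/3 = 0.6067; mean within-Imp = 0.84/1 = 0.8400.
Geometric mean = √(0.6067 × 0.8400) = 0.7139.
HTMT = 0.3450 / 0.7139 = 0.483.

0.483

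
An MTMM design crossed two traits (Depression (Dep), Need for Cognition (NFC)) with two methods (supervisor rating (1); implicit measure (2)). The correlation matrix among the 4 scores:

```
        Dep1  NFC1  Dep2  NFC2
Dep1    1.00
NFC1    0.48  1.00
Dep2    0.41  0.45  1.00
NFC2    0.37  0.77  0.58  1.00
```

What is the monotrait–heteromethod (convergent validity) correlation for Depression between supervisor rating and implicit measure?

Same trait (Dep), different methods: r(Dep1, Dep2) = 0.41.

0.41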